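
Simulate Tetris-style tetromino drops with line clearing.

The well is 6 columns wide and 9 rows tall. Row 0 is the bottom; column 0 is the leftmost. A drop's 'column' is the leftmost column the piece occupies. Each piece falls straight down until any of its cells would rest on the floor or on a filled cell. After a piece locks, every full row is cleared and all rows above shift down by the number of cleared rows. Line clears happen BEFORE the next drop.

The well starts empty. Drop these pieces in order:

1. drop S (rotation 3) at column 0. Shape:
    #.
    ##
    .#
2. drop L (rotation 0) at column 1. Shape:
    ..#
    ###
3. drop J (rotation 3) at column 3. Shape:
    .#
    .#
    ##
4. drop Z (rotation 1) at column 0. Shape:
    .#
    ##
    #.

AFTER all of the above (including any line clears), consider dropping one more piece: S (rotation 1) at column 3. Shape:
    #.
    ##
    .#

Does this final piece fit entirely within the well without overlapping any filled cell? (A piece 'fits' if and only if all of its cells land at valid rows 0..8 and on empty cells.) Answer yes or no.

Answer: no

Derivation:
Drop 1: S rot3 at col 0 lands with bottom-row=0; cleared 0 line(s) (total 0); column heights now [3 2 0 0 0 0], max=3
Drop 2: L rot0 at col 1 lands with bottom-row=2; cleared 0 line(s) (total 0); column heights now [3 3 3 4 0 0], max=4
Drop 3: J rot3 at col 3 lands with bottom-row=4; cleared 0 line(s) (total 0); column heights now [3 3 3 5 7 0], max=7
Drop 4: Z rot1 at col 0 lands with bottom-row=3; cleared 0 line(s) (total 0); column heights now [5 6 3 5 7 0], max=7
Test piece S rot1 at col 3 (width 2): heights before test = [5 6 3 5 7 0]; fits = False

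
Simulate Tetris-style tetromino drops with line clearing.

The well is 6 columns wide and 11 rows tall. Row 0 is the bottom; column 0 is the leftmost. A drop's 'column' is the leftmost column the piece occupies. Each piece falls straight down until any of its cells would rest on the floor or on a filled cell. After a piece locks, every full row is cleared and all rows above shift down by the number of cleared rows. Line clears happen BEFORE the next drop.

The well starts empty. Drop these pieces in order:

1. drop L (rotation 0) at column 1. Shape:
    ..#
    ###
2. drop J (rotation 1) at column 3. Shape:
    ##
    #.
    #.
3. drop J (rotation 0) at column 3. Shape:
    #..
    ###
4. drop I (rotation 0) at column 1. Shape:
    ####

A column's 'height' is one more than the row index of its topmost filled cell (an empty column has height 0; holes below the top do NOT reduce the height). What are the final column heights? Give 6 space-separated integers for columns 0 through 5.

Answer: 0 8 8 8 8 6

Derivation:
Drop 1: L rot0 at col 1 lands with bottom-row=0; cleared 0 line(s) (total 0); column heights now [0 1 1 2 0 0], max=2
Drop 2: J rot1 at col 3 lands with bottom-row=2; cleared 0 line(s) (total 0); column heights now [0 1 1 5 5 0], max=5
Drop 3: J rot0 at col 3 lands with bottom-row=5; cleared 0 line(s) (total 0); column heights now [0 1 1 7 6 6], max=7
Drop 4: I rot0 at col 1 lands with bottom-row=7; cleared 0 line(s) (total 0); column heights now [0 8 8 8 8 6], max=8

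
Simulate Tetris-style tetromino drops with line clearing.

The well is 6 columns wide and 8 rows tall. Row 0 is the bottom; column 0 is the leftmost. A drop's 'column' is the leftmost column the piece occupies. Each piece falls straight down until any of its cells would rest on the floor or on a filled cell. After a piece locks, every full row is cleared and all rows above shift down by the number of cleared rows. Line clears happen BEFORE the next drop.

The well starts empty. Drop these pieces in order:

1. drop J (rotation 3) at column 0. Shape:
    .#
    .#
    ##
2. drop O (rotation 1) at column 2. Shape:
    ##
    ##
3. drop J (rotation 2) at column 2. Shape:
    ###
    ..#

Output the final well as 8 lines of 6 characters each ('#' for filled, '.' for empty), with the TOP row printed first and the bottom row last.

Drop 1: J rot3 at col 0 lands with bottom-row=0; cleared 0 line(s) (total 0); column heights now [1 3 0 0 0 0], max=3
Drop 2: O rot1 at col 2 lands with bottom-row=0; cleared 0 line(s) (total 0); column heights now [1 3 2 2 0 0], max=3
Drop 3: J rot2 at col 2 lands with bottom-row=1; cleared 0 line(s) (total 0); column heights now [1 3 3 3 3 0], max=3

Answer: ......
......
......
......
......
.####.
.####.
####..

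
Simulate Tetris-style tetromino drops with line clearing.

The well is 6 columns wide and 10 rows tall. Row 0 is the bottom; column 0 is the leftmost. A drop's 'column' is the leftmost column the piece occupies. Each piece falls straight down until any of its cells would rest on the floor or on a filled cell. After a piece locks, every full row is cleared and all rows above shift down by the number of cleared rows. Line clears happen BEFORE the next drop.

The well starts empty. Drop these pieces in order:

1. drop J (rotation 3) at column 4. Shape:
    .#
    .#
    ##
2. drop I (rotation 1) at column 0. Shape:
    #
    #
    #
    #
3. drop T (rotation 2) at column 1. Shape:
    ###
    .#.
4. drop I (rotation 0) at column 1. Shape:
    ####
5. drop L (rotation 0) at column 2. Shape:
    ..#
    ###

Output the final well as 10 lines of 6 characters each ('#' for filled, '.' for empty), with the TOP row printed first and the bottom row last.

Drop 1: J rot3 at col 4 lands with bottom-row=0; cleared 0 line(s) (total 0); column heights now [0 0 0 0 1 3], max=3
Drop 2: I rot1 at col 0 lands with bottom-row=0; cleared 0 line(s) (total 0); column heights now [4 0 0 0 1 3], max=4
Drop 3: T rot2 at col 1 lands with bottom-row=0; cleared 0 line(s) (total 0); column heights now [4 2 2 2 1 3], max=4
Drop 4: I rot0 at col 1 lands with bottom-row=2; cleared 1 line(s) (total 1); column heights now [3 2 2 2 1 2], max=3
Drop 5: L rot0 at col 2 lands with bottom-row=2; cleared 0 line(s) (total 1); column heights now [3 2 3 3 4 2], max=4

Answer: ......
......
......
......
......
......
....#.
#.###.
####.#
#.#.##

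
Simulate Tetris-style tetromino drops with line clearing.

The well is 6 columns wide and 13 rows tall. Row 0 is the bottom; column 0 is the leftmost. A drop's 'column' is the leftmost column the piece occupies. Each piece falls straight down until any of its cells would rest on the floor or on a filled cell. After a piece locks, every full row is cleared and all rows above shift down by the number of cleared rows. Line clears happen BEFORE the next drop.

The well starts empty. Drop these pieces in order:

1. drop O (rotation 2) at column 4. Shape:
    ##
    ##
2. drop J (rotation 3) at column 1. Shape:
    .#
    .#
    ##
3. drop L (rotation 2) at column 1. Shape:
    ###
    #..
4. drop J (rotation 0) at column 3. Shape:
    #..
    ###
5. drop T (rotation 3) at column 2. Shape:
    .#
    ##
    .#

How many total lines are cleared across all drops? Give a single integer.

Drop 1: O rot2 at col 4 lands with bottom-row=0; cleared 0 line(s) (total 0); column heights now [0 0 0 0 2 2], max=2
Drop 2: J rot3 at col 1 lands with bottom-row=0; cleared 0 line(s) (total 0); column heights now [0 1 3 0 2 2], max=3
Drop 3: L rot2 at col 1 lands with bottom-row=2; cleared 0 line(s) (total 0); column heights now [0 4 4 4 2 2], max=4
Drop 4: J rot0 at col 3 lands with bottom-row=4; cleared 0 line(s) (total 0); column heights now [0 4 4 6 5 5], max=6
Drop 5: T rot3 at col 2 lands with bottom-row=6; cleared 0 line(s) (total 0); column heights now [0 4 8 9 5 5], max=9

Answer: 0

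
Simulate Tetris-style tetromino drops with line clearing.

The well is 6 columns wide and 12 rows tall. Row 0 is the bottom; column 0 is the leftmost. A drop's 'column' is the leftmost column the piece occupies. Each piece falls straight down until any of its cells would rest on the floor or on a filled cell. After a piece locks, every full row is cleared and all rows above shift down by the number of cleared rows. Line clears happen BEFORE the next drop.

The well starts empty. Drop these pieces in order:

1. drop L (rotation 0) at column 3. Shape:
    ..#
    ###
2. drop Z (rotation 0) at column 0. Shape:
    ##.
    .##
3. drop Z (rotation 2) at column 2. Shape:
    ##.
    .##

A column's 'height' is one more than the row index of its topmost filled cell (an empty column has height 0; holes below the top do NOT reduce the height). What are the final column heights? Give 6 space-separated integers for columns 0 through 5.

Drop 1: L rot0 at col 3 lands with bottom-row=0; cleared 0 line(s) (total 0); column heights now [0 0 0 1 1 2], max=2
Drop 2: Z rot0 at col 0 lands with bottom-row=0; cleared 0 line(s) (total 0); column heights now [2 2 1 1 1 2], max=2
Drop 3: Z rot2 at col 2 lands with bottom-row=1; cleared 0 line(s) (total 0); column heights now [2 2 3 3 2 2], max=3

Answer: 2 2 3 3 2 2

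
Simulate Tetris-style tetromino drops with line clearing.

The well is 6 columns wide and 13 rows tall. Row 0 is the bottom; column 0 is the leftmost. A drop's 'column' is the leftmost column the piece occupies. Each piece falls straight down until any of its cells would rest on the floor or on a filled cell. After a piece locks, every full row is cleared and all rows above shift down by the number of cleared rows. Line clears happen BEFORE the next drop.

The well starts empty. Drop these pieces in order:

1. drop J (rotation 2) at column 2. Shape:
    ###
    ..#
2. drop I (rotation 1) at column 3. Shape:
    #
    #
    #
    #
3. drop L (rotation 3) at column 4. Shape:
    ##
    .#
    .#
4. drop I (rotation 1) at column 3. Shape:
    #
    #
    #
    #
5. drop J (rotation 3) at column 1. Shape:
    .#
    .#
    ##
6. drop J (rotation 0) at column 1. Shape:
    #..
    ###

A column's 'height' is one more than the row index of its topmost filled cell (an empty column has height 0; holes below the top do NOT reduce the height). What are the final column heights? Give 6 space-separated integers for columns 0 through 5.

Drop 1: J rot2 at col 2 lands with bottom-row=0; cleared 0 line(s) (total 0); column heights now [0 0 2 2 2 0], max=2
Drop 2: I rot1 at col 3 lands with bottom-row=2; cleared 0 line(s) (total 0); column heights now [0 0 2 6 2 0], max=6
Drop 3: L rot3 at col 4 lands with bottom-row=0; cleared 0 line(s) (total 0); column heights now [0 0 2 6 3 3], max=6
Drop 4: I rot1 at col 3 lands with bottom-row=6; cleared 0 line(s) (total 0); column heights now [0 0 2 10 3 3], max=10
Drop 5: J rot3 at col 1 lands with bottom-row=2; cleared 0 line(s) (total 0); column heights now [0 3 5 10 3 3], max=10
Drop 6: J rot0 at col 1 lands with bottom-row=10; cleared 0 line(s) (total 0); column heights now [0 12 11 11 3 3], max=12

Answer: 0 12 11 11 3 3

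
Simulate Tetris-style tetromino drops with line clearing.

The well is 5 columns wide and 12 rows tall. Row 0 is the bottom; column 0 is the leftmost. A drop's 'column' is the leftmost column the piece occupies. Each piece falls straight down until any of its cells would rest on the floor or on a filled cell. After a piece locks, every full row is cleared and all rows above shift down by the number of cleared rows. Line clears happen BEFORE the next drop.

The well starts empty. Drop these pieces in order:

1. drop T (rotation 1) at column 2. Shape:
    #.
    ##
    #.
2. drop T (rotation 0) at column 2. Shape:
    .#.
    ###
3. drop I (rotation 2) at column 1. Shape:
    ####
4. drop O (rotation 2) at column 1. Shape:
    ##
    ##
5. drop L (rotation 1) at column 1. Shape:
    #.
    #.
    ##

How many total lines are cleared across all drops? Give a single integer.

Answer: 0

Derivation:
Drop 1: T rot1 at col 2 lands with bottom-row=0; cleared 0 line(s) (total 0); column heights now [0 0 3 2 0], max=3
Drop 2: T rot0 at col 2 lands with bottom-row=3; cleared 0 line(s) (total 0); column heights now [0 0 4 5 4], max=5
Drop 3: I rot2 at col 1 lands with bottom-row=5; cleared 0 line(s) (total 0); column heights now [0 6 6 6 6], max=6
Drop 4: O rot2 at col 1 lands with bottom-row=6; cleared 0 line(s) (total 0); column heights now [0 8 8 6 6], max=8
Drop 5: L rot1 at col 1 lands with bottom-row=8; cleared 0 line(s) (total 0); column heights now [0 11 9 6 6], max=11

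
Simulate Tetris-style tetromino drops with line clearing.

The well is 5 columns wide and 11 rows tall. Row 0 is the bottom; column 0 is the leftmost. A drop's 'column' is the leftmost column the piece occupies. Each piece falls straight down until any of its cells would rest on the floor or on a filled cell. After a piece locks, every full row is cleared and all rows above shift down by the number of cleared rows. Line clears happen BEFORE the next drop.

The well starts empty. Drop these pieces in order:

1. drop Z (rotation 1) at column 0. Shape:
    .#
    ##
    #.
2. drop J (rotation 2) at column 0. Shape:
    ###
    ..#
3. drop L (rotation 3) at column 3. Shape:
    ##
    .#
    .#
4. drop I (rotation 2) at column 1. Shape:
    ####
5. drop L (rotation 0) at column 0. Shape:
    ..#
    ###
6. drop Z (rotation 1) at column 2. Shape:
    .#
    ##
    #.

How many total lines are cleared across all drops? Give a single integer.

Drop 1: Z rot1 at col 0 lands with bottom-row=0; cleared 0 line(s) (total 0); column heights now [2 3 0 0 0], max=3
Drop 2: J rot2 at col 0 lands with bottom-row=2; cleared 0 line(s) (total 0); column heights now [4 4 4 0 0], max=4
Drop 3: L rot3 at col 3 lands with bottom-row=0; cleared 0 line(s) (total 0); column heights now [4 4 4 3 3], max=4
Drop 4: I rot2 at col 1 lands with bottom-row=4; cleared 0 line(s) (total 0); column heights now [4 5 5 5 5], max=5
Drop 5: L rot0 at col 0 lands with bottom-row=5; cleared 0 line(s) (total 0); column heights now [6 6 7 5 5], max=7
Drop 6: Z rot1 at col 2 lands with bottom-row=7; cleared 0 line(s) (total 0); column heights now [6 6 9 10 5], max=10

Answer: 0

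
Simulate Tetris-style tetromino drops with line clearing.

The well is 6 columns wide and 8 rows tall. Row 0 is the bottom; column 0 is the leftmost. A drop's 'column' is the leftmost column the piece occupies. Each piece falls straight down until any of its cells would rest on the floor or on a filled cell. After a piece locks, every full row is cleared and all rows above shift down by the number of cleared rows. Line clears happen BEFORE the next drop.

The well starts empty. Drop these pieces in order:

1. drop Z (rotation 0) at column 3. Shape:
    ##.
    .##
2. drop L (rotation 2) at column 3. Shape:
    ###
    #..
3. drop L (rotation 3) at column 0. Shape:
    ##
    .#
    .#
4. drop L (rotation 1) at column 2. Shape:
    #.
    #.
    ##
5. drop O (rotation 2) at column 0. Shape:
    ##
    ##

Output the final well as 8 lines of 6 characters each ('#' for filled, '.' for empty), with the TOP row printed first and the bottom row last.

Drop 1: Z rot0 at col 3 lands with bottom-row=0; cleared 0 line(s) (total 0); column heights now [0 0 0 2 2 1], max=2
Drop 2: L rot2 at col 3 lands with bottom-row=2; cleared 0 line(s) (total 0); column heights now [0 0 0 4 4 4], max=4
Drop 3: L rot3 at col 0 lands with bottom-row=0; cleared 0 line(s) (total 0); column heights now [3 3 0 4 4 4], max=4
Drop 4: L rot1 at col 2 lands with bottom-row=4; cleared 0 line(s) (total 0); column heights now [3 3 7 5 4 4], max=7
Drop 5: O rot2 at col 0 lands with bottom-row=3; cleared 0 line(s) (total 0); column heights now [5 5 7 5 4 4], max=7

Answer: ......
..#...
..#...
####..
##.###
##.#..
.#.##.
.#..##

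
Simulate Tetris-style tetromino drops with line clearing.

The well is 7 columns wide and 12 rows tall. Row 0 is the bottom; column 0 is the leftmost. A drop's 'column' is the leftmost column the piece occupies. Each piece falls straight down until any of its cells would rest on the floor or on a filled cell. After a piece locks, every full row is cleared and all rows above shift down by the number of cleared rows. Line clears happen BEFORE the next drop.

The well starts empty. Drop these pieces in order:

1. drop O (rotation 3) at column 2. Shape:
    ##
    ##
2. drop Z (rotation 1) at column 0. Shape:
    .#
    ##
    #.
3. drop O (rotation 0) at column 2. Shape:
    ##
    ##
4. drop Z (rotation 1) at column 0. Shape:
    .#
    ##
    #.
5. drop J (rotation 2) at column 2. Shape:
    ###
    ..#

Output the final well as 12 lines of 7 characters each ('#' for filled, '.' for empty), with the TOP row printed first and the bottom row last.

Drop 1: O rot3 at col 2 lands with bottom-row=0; cleared 0 line(s) (total 0); column heights now [0 0 2 2 0 0 0], max=2
Drop 2: Z rot1 at col 0 lands with bottom-row=0; cleared 0 line(s) (total 0); column heights now [2 3 2 2 0 0 0], max=3
Drop 3: O rot0 at col 2 lands with bottom-row=2; cleared 0 line(s) (total 0); column heights now [2 3 4 4 0 0 0], max=4
Drop 4: Z rot1 at col 0 lands with bottom-row=2; cleared 0 line(s) (total 0); column heights now [4 5 4 4 0 0 0], max=5
Drop 5: J rot2 at col 2 lands with bottom-row=3; cleared 0 line(s) (total 0); column heights now [4 5 5 5 5 0 0], max=5

Answer: .......
.......
.......
.......
.......
.......
.......
.####..
#####..
####...
####...
#.##...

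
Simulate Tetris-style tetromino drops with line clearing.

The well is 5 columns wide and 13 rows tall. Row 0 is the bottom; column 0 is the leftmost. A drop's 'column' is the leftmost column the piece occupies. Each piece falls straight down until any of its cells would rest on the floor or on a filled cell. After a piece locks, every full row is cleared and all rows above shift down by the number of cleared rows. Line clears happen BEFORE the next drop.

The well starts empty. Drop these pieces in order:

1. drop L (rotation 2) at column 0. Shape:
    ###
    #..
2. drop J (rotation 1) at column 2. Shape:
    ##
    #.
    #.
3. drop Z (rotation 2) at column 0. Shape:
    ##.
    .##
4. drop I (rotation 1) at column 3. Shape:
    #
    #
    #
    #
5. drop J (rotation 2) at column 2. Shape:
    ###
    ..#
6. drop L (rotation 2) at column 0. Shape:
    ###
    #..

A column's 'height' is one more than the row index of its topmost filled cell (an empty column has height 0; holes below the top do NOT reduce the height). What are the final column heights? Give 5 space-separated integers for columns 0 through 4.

Answer: 11 11 11 10 10

Derivation:
Drop 1: L rot2 at col 0 lands with bottom-row=0; cleared 0 line(s) (total 0); column heights now [2 2 2 0 0], max=2
Drop 2: J rot1 at col 2 lands with bottom-row=2; cleared 0 line(s) (total 0); column heights now [2 2 5 5 0], max=5
Drop 3: Z rot2 at col 0 lands with bottom-row=5; cleared 0 line(s) (total 0); column heights now [7 7 6 5 0], max=7
Drop 4: I rot1 at col 3 lands with bottom-row=5; cleared 0 line(s) (total 0); column heights now [7 7 6 9 0], max=9
Drop 5: J rot2 at col 2 lands with bottom-row=8; cleared 0 line(s) (total 0); column heights now [7 7 10 10 10], max=10
Drop 6: L rot2 at col 0 lands with bottom-row=9; cleared 0 line(s) (total 0); column heights now [11 11 11 10 10], max=11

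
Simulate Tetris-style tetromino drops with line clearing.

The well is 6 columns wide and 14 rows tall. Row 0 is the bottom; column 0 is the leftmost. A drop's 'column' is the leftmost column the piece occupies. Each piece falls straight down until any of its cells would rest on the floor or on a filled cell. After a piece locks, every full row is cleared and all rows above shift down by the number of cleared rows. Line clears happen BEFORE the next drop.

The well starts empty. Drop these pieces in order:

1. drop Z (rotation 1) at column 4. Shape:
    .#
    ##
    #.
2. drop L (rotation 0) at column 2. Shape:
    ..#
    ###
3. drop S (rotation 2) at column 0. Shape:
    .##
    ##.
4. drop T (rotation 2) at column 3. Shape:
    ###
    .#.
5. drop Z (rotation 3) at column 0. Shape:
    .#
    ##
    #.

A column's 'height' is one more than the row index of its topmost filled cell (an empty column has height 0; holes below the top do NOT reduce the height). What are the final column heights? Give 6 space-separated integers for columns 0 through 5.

Answer: 4 5 3 5 5 5

Derivation:
Drop 1: Z rot1 at col 4 lands with bottom-row=0; cleared 0 line(s) (total 0); column heights now [0 0 0 0 2 3], max=3
Drop 2: L rot0 at col 2 lands with bottom-row=2; cleared 0 line(s) (total 0); column heights now [0 0 3 3 4 3], max=4
Drop 3: S rot2 at col 0 lands with bottom-row=2; cleared 1 line(s) (total 1); column heights now [0 3 3 0 3 2], max=3
Drop 4: T rot2 at col 3 lands with bottom-row=3; cleared 0 line(s) (total 1); column heights now [0 3 3 5 5 5], max=5
Drop 5: Z rot3 at col 0 lands with bottom-row=2; cleared 0 line(s) (total 1); column heights now [4 5 3 5 5 5], max=5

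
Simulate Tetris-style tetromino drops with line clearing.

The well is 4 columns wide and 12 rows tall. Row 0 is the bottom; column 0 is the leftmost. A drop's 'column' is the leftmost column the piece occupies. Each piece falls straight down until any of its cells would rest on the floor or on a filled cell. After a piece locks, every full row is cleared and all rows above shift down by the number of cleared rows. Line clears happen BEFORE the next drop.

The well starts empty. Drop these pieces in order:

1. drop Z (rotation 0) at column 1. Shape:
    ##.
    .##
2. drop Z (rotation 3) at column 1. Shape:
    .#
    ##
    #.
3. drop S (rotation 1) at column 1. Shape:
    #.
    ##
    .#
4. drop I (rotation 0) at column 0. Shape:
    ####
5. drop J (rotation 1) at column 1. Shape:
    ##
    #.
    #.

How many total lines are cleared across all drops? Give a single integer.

Drop 1: Z rot0 at col 1 lands with bottom-row=0; cleared 0 line(s) (total 0); column heights now [0 2 2 1], max=2
Drop 2: Z rot3 at col 1 lands with bottom-row=2; cleared 0 line(s) (total 0); column heights now [0 4 5 1], max=5
Drop 3: S rot1 at col 1 lands with bottom-row=5; cleared 0 line(s) (total 0); column heights now [0 8 7 1], max=8
Drop 4: I rot0 at col 0 lands with bottom-row=8; cleared 1 line(s) (total 1); column heights now [0 8 7 1], max=8
Drop 5: J rot1 at col 1 lands with bottom-row=8; cleared 0 line(s) (total 1); column heights now [0 11 11 1], max=11

Answer: 1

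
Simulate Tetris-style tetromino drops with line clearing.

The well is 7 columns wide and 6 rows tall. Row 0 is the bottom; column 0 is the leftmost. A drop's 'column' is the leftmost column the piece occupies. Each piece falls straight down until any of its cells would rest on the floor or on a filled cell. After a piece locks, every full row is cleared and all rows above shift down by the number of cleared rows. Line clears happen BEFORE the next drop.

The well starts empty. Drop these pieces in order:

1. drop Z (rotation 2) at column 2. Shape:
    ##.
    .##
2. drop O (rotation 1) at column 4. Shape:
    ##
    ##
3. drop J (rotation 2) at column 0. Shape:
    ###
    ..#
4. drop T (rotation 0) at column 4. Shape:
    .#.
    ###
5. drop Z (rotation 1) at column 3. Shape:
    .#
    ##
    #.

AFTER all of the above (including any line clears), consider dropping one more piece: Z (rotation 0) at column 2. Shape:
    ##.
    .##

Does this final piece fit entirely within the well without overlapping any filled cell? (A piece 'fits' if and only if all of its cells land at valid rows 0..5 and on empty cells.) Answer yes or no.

Drop 1: Z rot2 at col 2 lands with bottom-row=0; cleared 0 line(s) (total 0); column heights now [0 0 2 2 1 0 0], max=2
Drop 2: O rot1 at col 4 lands with bottom-row=1; cleared 0 line(s) (total 0); column heights now [0 0 2 2 3 3 0], max=3
Drop 3: J rot2 at col 0 lands with bottom-row=2; cleared 0 line(s) (total 0); column heights now [4 4 4 2 3 3 0], max=4
Drop 4: T rot0 at col 4 lands with bottom-row=3; cleared 0 line(s) (total 0); column heights now [4 4 4 2 4 5 4], max=5
Drop 5: Z rot1 at col 3 lands with bottom-row=3; cleared 1 line(s) (total 1); column heights now [0 0 3 4 5 4 0], max=5
Test piece Z rot0 at col 2 (width 3): heights before test = [0 0 3 4 5 4 0]; fits = False

Answer: no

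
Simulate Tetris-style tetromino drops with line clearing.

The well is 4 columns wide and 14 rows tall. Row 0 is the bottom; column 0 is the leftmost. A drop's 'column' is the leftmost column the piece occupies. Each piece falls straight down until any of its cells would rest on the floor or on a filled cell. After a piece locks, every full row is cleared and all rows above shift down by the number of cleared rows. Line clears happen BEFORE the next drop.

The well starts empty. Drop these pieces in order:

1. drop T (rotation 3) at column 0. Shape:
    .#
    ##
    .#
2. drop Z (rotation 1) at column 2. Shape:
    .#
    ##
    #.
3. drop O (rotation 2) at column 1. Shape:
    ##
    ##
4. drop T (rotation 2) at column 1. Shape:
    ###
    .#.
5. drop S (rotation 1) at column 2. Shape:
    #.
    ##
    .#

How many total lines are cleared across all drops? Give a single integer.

Answer: 1

Derivation:
Drop 1: T rot3 at col 0 lands with bottom-row=0; cleared 0 line(s) (total 0); column heights now [2 3 0 0], max=3
Drop 2: Z rot1 at col 2 lands with bottom-row=0; cleared 1 line(s) (total 1); column heights now [0 2 1 2], max=2
Drop 3: O rot2 at col 1 lands with bottom-row=2; cleared 0 line(s) (total 1); column heights now [0 4 4 2], max=4
Drop 4: T rot2 at col 1 lands with bottom-row=4; cleared 0 line(s) (total 1); column heights now [0 6 6 6], max=6
Drop 5: S rot1 at col 2 lands with bottom-row=6; cleared 0 line(s) (total 1); column heights now [0 6 9 8], max=9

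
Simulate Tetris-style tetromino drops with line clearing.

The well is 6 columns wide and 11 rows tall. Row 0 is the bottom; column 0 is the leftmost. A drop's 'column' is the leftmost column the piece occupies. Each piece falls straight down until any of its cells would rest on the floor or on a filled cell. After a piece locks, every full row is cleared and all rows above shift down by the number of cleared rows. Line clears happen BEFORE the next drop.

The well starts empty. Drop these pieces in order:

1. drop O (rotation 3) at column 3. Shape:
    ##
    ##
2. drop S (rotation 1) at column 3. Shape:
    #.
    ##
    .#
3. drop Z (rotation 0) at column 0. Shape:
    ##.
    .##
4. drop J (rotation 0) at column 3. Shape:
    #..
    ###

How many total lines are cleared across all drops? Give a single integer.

Answer: 0

Derivation:
Drop 1: O rot3 at col 3 lands with bottom-row=0; cleared 0 line(s) (total 0); column heights now [0 0 0 2 2 0], max=2
Drop 2: S rot1 at col 3 lands with bottom-row=2; cleared 0 line(s) (total 0); column heights now [0 0 0 5 4 0], max=5
Drop 3: Z rot0 at col 0 lands with bottom-row=0; cleared 0 line(s) (total 0); column heights now [2 2 1 5 4 0], max=5
Drop 4: J rot0 at col 3 lands with bottom-row=5; cleared 0 line(s) (total 0); column heights now [2 2 1 7 6 6], max=7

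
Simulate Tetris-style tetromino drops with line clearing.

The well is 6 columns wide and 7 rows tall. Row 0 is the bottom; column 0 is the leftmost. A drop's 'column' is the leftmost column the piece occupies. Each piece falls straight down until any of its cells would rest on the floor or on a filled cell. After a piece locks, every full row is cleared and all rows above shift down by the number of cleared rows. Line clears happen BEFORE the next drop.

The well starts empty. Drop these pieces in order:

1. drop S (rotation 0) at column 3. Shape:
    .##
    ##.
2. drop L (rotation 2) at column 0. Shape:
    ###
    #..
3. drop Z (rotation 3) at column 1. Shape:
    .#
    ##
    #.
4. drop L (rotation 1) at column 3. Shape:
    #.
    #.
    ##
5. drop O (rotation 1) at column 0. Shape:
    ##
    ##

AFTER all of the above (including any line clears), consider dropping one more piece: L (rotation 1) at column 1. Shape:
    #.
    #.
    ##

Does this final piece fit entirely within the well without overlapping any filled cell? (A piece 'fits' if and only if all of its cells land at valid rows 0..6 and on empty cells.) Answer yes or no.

Answer: no

Derivation:
Drop 1: S rot0 at col 3 lands with bottom-row=0; cleared 0 line(s) (total 0); column heights now [0 0 0 1 2 2], max=2
Drop 2: L rot2 at col 0 lands with bottom-row=0; cleared 0 line(s) (total 0); column heights now [2 2 2 1 2 2], max=2
Drop 3: Z rot3 at col 1 lands with bottom-row=2; cleared 0 line(s) (total 0); column heights now [2 4 5 1 2 2], max=5
Drop 4: L rot1 at col 3 lands with bottom-row=2; cleared 0 line(s) (total 0); column heights now [2 4 5 5 3 2], max=5
Drop 5: O rot1 at col 0 lands with bottom-row=4; cleared 0 line(s) (total 0); column heights now [6 6 5 5 3 2], max=6
Test piece L rot1 at col 1 (width 2): heights before test = [6 6 5 5 3 2]; fits = False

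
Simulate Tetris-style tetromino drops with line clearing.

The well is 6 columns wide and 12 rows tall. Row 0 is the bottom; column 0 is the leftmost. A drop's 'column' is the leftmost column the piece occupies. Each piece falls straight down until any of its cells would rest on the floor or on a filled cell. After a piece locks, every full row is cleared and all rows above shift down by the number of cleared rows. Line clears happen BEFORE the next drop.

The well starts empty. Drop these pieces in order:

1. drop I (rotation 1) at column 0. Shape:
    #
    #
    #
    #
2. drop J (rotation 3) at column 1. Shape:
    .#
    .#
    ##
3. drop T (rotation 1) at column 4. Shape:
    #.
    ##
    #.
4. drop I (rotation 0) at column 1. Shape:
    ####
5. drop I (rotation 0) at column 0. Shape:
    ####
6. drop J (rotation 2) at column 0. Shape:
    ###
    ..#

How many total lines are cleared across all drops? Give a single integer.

Answer: 0

Derivation:
Drop 1: I rot1 at col 0 lands with bottom-row=0; cleared 0 line(s) (total 0); column heights now [4 0 0 0 0 0], max=4
Drop 2: J rot3 at col 1 lands with bottom-row=0; cleared 0 line(s) (total 0); column heights now [4 1 3 0 0 0], max=4
Drop 3: T rot1 at col 4 lands with bottom-row=0; cleared 0 line(s) (total 0); column heights now [4 1 3 0 3 2], max=4
Drop 4: I rot0 at col 1 lands with bottom-row=3; cleared 0 line(s) (total 0); column heights now [4 4 4 4 4 2], max=4
Drop 5: I rot0 at col 0 lands with bottom-row=4; cleared 0 line(s) (total 0); column heights now [5 5 5 5 4 2], max=5
Drop 6: J rot2 at col 0 lands with bottom-row=5; cleared 0 line(s) (total 0); column heights now [7 7 7 5 4 2], max=7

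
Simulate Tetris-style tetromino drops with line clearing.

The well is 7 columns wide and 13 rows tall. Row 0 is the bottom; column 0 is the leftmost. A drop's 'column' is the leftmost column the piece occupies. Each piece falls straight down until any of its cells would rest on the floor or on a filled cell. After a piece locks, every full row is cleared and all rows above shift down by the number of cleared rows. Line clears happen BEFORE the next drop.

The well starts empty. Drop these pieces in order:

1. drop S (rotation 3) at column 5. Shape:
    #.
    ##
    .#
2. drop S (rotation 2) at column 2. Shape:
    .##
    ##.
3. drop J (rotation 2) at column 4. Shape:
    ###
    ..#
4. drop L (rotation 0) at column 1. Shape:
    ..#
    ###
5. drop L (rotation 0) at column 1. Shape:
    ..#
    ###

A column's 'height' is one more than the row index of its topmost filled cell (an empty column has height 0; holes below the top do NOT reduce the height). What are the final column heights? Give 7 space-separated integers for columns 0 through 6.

Answer: 0 5 5 6 4 4 4

Derivation:
Drop 1: S rot3 at col 5 lands with bottom-row=0; cleared 0 line(s) (total 0); column heights now [0 0 0 0 0 3 2], max=3
Drop 2: S rot2 at col 2 lands with bottom-row=0; cleared 0 line(s) (total 0); column heights now [0 0 1 2 2 3 2], max=3
Drop 3: J rot2 at col 4 lands with bottom-row=2; cleared 0 line(s) (total 0); column heights now [0 0 1 2 4 4 4], max=4
Drop 4: L rot0 at col 1 lands with bottom-row=2; cleared 0 line(s) (total 0); column heights now [0 3 3 4 4 4 4], max=4
Drop 5: L rot0 at col 1 lands with bottom-row=4; cleared 0 line(s) (total 0); column heights now [0 5 5 6 4 4 4], max=6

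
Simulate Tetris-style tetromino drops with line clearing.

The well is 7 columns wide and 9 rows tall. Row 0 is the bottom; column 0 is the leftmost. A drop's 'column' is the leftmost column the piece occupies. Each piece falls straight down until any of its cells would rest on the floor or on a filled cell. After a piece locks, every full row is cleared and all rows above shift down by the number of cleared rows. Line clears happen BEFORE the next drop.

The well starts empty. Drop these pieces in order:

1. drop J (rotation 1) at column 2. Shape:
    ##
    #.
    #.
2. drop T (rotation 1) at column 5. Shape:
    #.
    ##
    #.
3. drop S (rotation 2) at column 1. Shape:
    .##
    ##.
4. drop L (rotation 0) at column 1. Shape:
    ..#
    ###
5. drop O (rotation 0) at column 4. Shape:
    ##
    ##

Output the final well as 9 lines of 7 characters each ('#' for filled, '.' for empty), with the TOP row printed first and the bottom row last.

Answer: .......
.......
...#...
.###...
..####.
.##.##.
..##.#.
..#..##
..#..#.

Derivation:
Drop 1: J rot1 at col 2 lands with bottom-row=0; cleared 0 line(s) (total 0); column heights now [0 0 3 3 0 0 0], max=3
Drop 2: T rot1 at col 5 lands with bottom-row=0; cleared 0 line(s) (total 0); column heights now [0 0 3 3 0 3 2], max=3
Drop 3: S rot2 at col 1 lands with bottom-row=3; cleared 0 line(s) (total 0); column heights now [0 4 5 5 0 3 2], max=5
Drop 4: L rot0 at col 1 lands with bottom-row=5; cleared 0 line(s) (total 0); column heights now [0 6 6 7 0 3 2], max=7
Drop 5: O rot0 at col 4 lands with bottom-row=3; cleared 0 line(s) (total 0); column heights now [0 6 6 7 5 5 2], max=7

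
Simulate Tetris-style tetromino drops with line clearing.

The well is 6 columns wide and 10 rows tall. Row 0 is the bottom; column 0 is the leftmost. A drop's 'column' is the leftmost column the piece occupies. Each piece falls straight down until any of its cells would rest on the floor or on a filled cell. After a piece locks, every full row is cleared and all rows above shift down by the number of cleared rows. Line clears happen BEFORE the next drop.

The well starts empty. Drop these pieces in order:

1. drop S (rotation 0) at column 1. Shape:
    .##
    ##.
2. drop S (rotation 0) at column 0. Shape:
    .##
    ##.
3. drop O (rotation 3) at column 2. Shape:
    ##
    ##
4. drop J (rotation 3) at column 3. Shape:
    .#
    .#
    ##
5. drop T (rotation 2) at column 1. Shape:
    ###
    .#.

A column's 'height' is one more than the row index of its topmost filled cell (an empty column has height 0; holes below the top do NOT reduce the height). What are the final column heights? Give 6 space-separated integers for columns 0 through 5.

Drop 1: S rot0 at col 1 lands with bottom-row=0; cleared 0 line(s) (total 0); column heights now [0 1 2 2 0 0], max=2
Drop 2: S rot0 at col 0 lands with bottom-row=1; cleared 0 line(s) (total 0); column heights now [2 3 3 2 0 0], max=3
Drop 3: O rot3 at col 2 lands with bottom-row=3; cleared 0 line(s) (total 0); column heights now [2 3 5 5 0 0], max=5
Drop 4: J rot3 at col 3 lands with bottom-row=5; cleared 0 line(s) (total 0); column heights now [2 3 5 6 8 0], max=8
Drop 5: T rot2 at col 1 lands with bottom-row=5; cleared 0 line(s) (total 0); column heights now [2 7 7 7 8 0], max=8

Answer: 2 7 7 7 8 0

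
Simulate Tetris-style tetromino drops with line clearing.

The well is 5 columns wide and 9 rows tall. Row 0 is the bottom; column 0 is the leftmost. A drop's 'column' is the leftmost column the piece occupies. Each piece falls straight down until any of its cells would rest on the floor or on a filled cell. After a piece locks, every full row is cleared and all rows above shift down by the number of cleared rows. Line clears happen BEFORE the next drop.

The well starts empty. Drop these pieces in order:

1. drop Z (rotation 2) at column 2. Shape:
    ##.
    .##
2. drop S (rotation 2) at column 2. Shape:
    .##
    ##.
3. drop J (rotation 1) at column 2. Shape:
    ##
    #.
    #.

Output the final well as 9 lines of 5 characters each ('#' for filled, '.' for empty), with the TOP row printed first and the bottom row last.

Drop 1: Z rot2 at col 2 lands with bottom-row=0; cleared 0 line(s) (total 0); column heights now [0 0 2 2 1], max=2
Drop 2: S rot2 at col 2 lands with bottom-row=2; cleared 0 line(s) (total 0); column heights now [0 0 3 4 4], max=4
Drop 3: J rot1 at col 2 lands with bottom-row=3; cleared 0 line(s) (total 0); column heights now [0 0 6 6 4], max=6

Answer: .....
.....
.....
..##.
..#..
..###
..##.
..##.
...##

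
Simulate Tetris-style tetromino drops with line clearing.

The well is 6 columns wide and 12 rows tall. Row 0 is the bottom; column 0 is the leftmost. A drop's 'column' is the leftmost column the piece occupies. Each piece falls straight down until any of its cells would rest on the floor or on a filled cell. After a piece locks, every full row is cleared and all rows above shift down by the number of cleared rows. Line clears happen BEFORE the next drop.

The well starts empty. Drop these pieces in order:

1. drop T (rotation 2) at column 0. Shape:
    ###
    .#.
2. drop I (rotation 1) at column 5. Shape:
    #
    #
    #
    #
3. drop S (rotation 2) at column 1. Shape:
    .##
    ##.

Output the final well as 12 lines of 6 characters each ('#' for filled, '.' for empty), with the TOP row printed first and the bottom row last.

Drop 1: T rot2 at col 0 lands with bottom-row=0; cleared 0 line(s) (total 0); column heights now [2 2 2 0 0 0], max=2
Drop 2: I rot1 at col 5 lands with bottom-row=0; cleared 0 line(s) (total 0); column heights now [2 2 2 0 0 4], max=4
Drop 3: S rot2 at col 1 lands with bottom-row=2; cleared 0 line(s) (total 0); column heights now [2 3 4 4 0 4], max=4

Answer: ......
......
......
......
......
......
......
......
..##.#
.##..#
###..#
.#...#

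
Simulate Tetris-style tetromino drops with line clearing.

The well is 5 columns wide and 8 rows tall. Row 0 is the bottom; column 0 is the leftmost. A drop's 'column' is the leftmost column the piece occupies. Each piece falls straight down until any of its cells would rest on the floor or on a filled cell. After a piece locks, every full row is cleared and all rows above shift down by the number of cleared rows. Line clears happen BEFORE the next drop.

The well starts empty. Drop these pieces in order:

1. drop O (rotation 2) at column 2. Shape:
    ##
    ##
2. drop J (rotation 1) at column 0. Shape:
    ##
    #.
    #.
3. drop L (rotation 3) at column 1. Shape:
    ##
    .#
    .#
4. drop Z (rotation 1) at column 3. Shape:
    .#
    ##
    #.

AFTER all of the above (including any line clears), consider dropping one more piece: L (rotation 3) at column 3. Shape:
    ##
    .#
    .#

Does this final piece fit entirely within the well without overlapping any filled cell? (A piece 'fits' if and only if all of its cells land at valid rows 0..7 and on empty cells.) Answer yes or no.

Drop 1: O rot2 at col 2 lands with bottom-row=0; cleared 0 line(s) (total 0); column heights now [0 0 2 2 0], max=2
Drop 2: J rot1 at col 0 lands with bottom-row=0; cleared 0 line(s) (total 0); column heights now [3 3 2 2 0], max=3
Drop 3: L rot3 at col 1 lands with bottom-row=2; cleared 0 line(s) (total 0); column heights now [3 5 5 2 0], max=5
Drop 4: Z rot1 at col 3 lands with bottom-row=2; cleared 0 line(s) (total 0); column heights now [3 5 5 4 5], max=5
Test piece L rot3 at col 3 (width 2): heights before test = [3 5 5 4 5]; fits = True

Answer: yes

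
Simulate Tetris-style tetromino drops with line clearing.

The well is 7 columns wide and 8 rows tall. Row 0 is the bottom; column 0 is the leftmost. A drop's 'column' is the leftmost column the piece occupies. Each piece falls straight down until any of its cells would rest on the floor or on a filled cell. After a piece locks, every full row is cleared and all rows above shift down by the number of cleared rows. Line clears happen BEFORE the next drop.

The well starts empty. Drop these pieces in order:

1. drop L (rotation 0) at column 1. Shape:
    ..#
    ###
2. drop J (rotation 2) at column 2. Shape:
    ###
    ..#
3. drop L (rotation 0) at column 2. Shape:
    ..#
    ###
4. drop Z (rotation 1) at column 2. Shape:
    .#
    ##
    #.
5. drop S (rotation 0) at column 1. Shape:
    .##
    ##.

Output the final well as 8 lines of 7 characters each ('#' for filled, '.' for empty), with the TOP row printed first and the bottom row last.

Drop 1: L rot0 at col 1 lands with bottom-row=0; cleared 0 line(s) (total 0); column heights now [0 1 1 2 0 0 0], max=2
Drop 2: J rot2 at col 2 lands with bottom-row=1; cleared 0 line(s) (total 0); column heights now [0 1 3 3 3 0 0], max=3
Drop 3: L rot0 at col 2 lands with bottom-row=3; cleared 0 line(s) (total 0); column heights now [0 1 4 4 5 0 0], max=5
Drop 4: Z rot1 at col 2 lands with bottom-row=4; cleared 0 line(s) (total 0); column heights now [0 1 6 7 5 0 0], max=7
Drop 5: S rot0 at col 1 lands with bottom-row=6; cleared 0 line(s) (total 0); column heights now [0 7 8 8 5 0 0], max=8

Answer: ..##...
.###...
..##...
..#.#..
..###..
..###..
...##..
.###...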